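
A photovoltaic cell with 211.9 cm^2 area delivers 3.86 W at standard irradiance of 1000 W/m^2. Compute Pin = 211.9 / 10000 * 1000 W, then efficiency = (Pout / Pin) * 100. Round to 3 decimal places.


First compute the input power:
  Pin = area_cm2 / 10000 * G = 211.9 / 10000 * 1000 = 21.19 W
Then compute efficiency:
  Efficiency = (Pout / Pin) * 100 = (3.86 / 21.19) * 100
  Efficiency = 18.216%

18.216


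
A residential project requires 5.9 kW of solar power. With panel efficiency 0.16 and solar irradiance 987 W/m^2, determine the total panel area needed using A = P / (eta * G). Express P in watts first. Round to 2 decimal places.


Convert target power to watts: P = 5.9 * 1000 = 5900.0 W
Compute denominator: eta * G = 0.16 * 987 = 157.92
Required area A = P / (eta * G) = 5900.0 / 157.92
A = 37.36 m^2

37.36


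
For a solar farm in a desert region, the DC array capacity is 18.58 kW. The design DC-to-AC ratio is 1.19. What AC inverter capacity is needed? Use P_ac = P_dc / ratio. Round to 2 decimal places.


The inverter AC capacity is determined by the DC/AC ratio.
Given: P_dc = 18.58 kW, DC/AC ratio = 1.19
P_ac = P_dc / ratio = 18.58 / 1.19
P_ac = 15.61 kW

15.61


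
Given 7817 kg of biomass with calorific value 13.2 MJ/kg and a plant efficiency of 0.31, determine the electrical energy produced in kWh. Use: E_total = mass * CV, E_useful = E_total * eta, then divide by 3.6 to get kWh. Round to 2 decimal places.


Total energy = mass * CV = 7817 * 13.2 = 103184.4 MJ
Useful energy = total * eta = 103184.4 * 0.31 = 31987.16 MJ
Convert to kWh: 31987.16 / 3.6
Useful energy = 8885.32 kWh

8885.32


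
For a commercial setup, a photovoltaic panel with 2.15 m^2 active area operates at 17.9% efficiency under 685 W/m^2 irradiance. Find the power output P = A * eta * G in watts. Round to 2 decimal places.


Use the solar power formula P = A * eta * G.
Given: A = 2.15 m^2, eta = 0.179, G = 685 W/m^2
P = 2.15 * 0.179 * 685
P = 263.62 W

263.62


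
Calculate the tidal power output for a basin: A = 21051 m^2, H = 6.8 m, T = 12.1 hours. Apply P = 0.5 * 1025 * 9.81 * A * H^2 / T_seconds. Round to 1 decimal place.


Convert period to seconds: T = 12.1 * 3600 = 43560.0 s
H^2 = 6.8^2 = 46.24
P = 0.5 * rho * g * A * H^2 / T
P = 0.5 * 1025 * 9.81 * 21051 * 46.24 / 43560.0
P = 112348.1 W

112348.1


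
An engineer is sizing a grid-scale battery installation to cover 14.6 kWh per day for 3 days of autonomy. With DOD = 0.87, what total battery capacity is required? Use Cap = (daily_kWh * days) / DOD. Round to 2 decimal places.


Total energy needed = daily * days = 14.6 * 3 = 43.8 kWh
Account for depth of discharge:
  Cap = total_energy / DOD = 43.8 / 0.87
  Cap = 50.34 kWh

50.34


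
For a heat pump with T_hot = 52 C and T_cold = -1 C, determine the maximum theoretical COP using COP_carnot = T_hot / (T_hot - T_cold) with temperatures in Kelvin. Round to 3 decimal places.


Convert to Kelvin:
  T_hot = 52 + 273.15 = 325.15 K
  T_cold = -1 + 273.15 = 272.15 K
Apply Carnot COP formula:
  COP = T_hot_K / (T_hot_K - T_cold_K) = 325.15 / 53.0
  COP = 6.135

6.135


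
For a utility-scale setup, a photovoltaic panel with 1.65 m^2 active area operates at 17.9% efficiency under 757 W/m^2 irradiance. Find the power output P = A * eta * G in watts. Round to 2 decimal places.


Use the solar power formula P = A * eta * G.
Given: A = 1.65 m^2, eta = 0.179, G = 757 W/m^2
P = 1.65 * 0.179 * 757
P = 223.58 W

223.58


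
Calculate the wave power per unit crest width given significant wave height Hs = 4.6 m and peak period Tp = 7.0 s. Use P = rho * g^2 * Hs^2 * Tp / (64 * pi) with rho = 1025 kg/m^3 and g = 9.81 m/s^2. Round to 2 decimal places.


Apply wave power formula:
  g^2 = 9.81^2 = 96.2361
  Hs^2 = 4.6^2 = 21.16
  Numerator = rho * g^2 * Hs^2 * Tp = 1025 * 96.2361 * 21.16 * 7.0 = 14610853.41
  Denominator = 64 * pi = 201.0619
  P = 14610853.41 / 201.0619 = 72668.42 W/m

72668.42


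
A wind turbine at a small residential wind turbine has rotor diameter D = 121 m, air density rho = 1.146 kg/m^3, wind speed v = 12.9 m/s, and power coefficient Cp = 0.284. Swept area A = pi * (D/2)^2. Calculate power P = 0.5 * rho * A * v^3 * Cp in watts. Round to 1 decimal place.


Step 1 -- Compute swept area:
  A = pi * (D/2)^2 = pi * (121/2)^2 = 11499.01 m^2
Step 2 -- Apply wind power equation:
  P = 0.5 * rho * A * v^3 * Cp
  v^3 = 12.9^3 = 2146.689
  P = 0.5 * 1.146 * 11499.01 * 2146.689 * 0.284
  P = 4017008.2 W

4017008.2


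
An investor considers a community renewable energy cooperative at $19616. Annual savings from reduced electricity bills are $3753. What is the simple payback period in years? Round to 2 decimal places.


Simple payback period = initial cost / annual savings
Payback = 19616 / 3753
Payback = 5.23 years

5.23


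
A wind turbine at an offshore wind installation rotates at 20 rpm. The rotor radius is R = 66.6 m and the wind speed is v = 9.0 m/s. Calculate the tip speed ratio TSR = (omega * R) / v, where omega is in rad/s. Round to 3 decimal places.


Convert rotational speed to rad/s:
  omega = 20 * 2 * pi / 60 = 2.0944 rad/s
Compute tip speed:
  v_tip = omega * R = 2.0944 * 66.6 = 139.487 m/s
Tip speed ratio:
  TSR = v_tip / v_wind = 139.487 / 9.0 = 15.499

15.499


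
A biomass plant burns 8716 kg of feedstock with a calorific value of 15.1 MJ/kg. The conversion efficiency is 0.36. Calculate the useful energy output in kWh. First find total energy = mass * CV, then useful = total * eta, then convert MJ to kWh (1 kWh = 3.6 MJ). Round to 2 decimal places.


Total energy = mass * CV = 8716 * 15.1 = 131611.6 MJ
Useful energy = total * eta = 131611.6 * 0.36 = 47380.18 MJ
Convert to kWh: 47380.18 / 3.6
Useful energy = 13161.16 kWh

13161.16


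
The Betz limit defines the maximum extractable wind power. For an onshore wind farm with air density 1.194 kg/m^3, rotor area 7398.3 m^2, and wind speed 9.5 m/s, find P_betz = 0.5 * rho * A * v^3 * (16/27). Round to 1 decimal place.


The Betz coefficient Cp_max = 16/27 = 0.5926
v^3 = 9.5^3 = 857.375
P_betz = 0.5 * rho * A * v^3 * Cp_max
P_betz = 0.5 * 1.194 * 7398.3 * 857.375 * 0.5926
P_betz = 2244054.0 W

2244054.0


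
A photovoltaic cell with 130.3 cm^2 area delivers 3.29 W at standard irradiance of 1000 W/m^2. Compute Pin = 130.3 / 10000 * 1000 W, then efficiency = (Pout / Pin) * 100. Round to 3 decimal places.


First compute the input power:
  Pin = area_cm2 / 10000 * G = 130.3 / 10000 * 1000 = 13.03 W
Then compute efficiency:
  Efficiency = (Pout / Pin) * 100 = (3.29 / 13.03) * 100
  Efficiency = 25.249%

25.249


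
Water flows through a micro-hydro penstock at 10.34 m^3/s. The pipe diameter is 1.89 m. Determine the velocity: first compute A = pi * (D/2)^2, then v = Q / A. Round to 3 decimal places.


Compute pipe cross-sectional area:
  A = pi * (D/2)^2 = pi * (1.89/2)^2 = 2.8055 m^2
Calculate velocity:
  v = Q / A = 10.34 / 2.8055
  v = 3.686 m/s

3.686


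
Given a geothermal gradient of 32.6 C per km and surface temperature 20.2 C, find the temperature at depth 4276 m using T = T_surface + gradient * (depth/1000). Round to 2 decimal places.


Convert depth to km: 4276 / 1000 = 4.276 km
Temperature increase = gradient * depth_km = 32.6 * 4.276 = 139.4 C
Temperature at depth = T_surface + delta_T = 20.2 + 139.4
T = 159.60 C

159.60


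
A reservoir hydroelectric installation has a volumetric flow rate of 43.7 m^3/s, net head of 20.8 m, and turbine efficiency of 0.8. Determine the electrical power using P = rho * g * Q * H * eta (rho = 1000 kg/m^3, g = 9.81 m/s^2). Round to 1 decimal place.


Apply the hydropower formula P = rho * g * Q * H * eta
rho * g = 1000 * 9.81 = 9810.0
P = 9810.0 * 43.7 * 20.8 * 0.8
P = 7133518.1 W

7133518.1


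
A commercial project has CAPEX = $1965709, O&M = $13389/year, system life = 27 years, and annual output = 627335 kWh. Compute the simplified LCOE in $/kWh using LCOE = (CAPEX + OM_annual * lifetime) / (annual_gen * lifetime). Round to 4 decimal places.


Total cost = CAPEX + OM * lifetime = 1965709 + 13389 * 27 = 1965709 + 361503 = 2327212
Total generation = annual * lifetime = 627335 * 27 = 16938045 kWh
LCOE = 2327212 / 16938045
LCOE = 0.1374 $/kWh

0.1374


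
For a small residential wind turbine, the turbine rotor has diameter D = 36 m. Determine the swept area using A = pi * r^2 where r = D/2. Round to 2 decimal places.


Compute the rotor radius:
  r = D / 2 = 36 / 2 = 18.0 m
Calculate swept area:
  A = pi * r^2 = pi * 18.0^2
  A = 1017.88 m^2

1017.88


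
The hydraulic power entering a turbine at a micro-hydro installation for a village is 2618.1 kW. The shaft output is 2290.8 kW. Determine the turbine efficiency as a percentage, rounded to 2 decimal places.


Turbine efficiency = (output power / input power) * 100
eta = (2290.8 / 2618.1) * 100
eta = 87.50%

87.50


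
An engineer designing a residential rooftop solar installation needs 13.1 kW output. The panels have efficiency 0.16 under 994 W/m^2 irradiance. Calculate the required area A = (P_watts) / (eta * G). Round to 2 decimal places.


Convert target power to watts: P = 13.1 * 1000 = 13100.0 W
Compute denominator: eta * G = 0.16 * 994 = 159.04
Required area A = P / (eta * G) = 13100.0 / 159.04
A = 82.37 m^2

82.37


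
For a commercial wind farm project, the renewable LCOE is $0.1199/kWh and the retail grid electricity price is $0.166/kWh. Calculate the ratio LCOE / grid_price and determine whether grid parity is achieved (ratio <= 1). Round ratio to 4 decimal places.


Compare LCOE to grid price:
  LCOE = $0.1199/kWh, Grid price = $0.166/kWh
  Ratio = LCOE / grid_price = 0.1199 / 0.166 = 0.7223
  Grid parity achieved (ratio <= 1)? yes

0.7223


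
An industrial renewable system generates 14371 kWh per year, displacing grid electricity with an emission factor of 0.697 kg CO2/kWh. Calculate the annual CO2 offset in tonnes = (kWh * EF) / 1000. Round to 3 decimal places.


CO2 offset in kg = generation * emission_factor
CO2 offset = 14371 * 0.697 = 10016.59 kg
Convert to tonnes:
  CO2 offset = 10016.59 / 1000 = 10.017 tonnes

10.017


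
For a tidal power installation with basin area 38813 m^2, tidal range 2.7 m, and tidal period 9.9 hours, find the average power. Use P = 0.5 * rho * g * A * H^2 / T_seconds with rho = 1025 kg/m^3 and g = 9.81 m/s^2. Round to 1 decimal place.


Convert period to seconds: T = 9.9 * 3600 = 35640.0 s
H^2 = 2.7^2 = 7.29
P = 0.5 * rho * g * A * H^2 / T
P = 0.5 * 1025 * 9.81 * 38813 * 7.29 / 35640.0
P = 39914.4 W

39914.4


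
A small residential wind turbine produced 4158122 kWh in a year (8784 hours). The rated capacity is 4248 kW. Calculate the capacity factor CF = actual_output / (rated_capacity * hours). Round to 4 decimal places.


Capacity factor = actual output / maximum possible output
Maximum possible = rated * hours = 4248 * 8784 = 37314432 kWh
CF = 4158122 / 37314432
CF = 0.1114

0.1114


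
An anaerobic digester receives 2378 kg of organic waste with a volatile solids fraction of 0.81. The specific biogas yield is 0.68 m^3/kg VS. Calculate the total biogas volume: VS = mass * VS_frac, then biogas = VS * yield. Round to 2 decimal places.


Compute volatile solids:
  VS = mass * VS_fraction = 2378 * 0.81 = 1926.18 kg
Calculate biogas volume:
  Biogas = VS * specific_yield = 1926.18 * 0.68
  Biogas = 1309.80 m^3

1309.80


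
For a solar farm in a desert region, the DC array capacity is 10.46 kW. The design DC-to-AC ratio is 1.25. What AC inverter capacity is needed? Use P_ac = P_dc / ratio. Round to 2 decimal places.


The inverter AC capacity is determined by the DC/AC ratio.
Given: P_dc = 10.46 kW, DC/AC ratio = 1.25
P_ac = P_dc / ratio = 10.46 / 1.25
P_ac = 8.37 kW

8.37


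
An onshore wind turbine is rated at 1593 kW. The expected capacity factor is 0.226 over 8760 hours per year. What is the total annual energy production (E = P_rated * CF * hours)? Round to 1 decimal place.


Annual energy = rated_kW * capacity_factor * hours_per_year
Given: P_rated = 1593 kW, CF = 0.226, hours = 8760
E = 1593 * 0.226 * 8760
E = 3153757.7 kWh

3153757.7


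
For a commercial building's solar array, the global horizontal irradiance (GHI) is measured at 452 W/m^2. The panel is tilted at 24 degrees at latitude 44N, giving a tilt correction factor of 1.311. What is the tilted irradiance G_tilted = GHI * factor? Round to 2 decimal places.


Identify the given values:
  GHI = 452 W/m^2, tilt correction factor = 1.311
Apply the formula G_tilted = GHI * factor:
  G_tilted = 452 * 1.311
  G_tilted = 592.57 W/m^2

592.57


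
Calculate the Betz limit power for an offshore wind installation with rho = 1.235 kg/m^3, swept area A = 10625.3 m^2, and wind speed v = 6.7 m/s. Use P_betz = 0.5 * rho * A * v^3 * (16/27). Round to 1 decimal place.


The Betz coefficient Cp_max = 16/27 = 0.5926
v^3 = 6.7^3 = 300.763
P_betz = 0.5 * rho * A * v^3 * Cp_max
P_betz = 0.5 * 1.235 * 10625.3 * 300.763 * 0.5926
P_betz = 1169388.4 W

1169388.4


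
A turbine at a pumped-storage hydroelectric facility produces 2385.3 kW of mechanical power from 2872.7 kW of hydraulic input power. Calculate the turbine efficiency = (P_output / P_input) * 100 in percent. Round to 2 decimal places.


Turbine efficiency = (output power / input power) * 100
eta = (2385.3 / 2872.7) * 100
eta = 83.03%

83.03


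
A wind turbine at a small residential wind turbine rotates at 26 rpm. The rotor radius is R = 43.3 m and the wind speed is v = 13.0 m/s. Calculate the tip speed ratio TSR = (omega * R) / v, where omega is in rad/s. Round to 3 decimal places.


Convert rotational speed to rad/s:
  omega = 26 * 2 * pi / 60 = 2.7227 rad/s
Compute tip speed:
  v_tip = omega * R = 2.7227 * 43.3 = 117.894 m/s
Tip speed ratio:
  TSR = v_tip / v_wind = 117.894 / 13.0 = 9.069

9.069


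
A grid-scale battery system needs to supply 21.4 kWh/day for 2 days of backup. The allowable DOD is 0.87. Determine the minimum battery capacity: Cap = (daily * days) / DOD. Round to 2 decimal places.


Total energy needed = daily * days = 21.4 * 2 = 42.8 kWh
Account for depth of discharge:
  Cap = total_energy / DOD = 42.8 / 0.87
  Cap = 49.20 kWh

49.20


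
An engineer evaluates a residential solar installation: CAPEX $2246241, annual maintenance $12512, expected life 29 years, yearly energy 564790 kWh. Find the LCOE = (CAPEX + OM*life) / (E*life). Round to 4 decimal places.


Total cost = CAPEX + OM * lifetime = 2246241 + 12512 * 29 = 2246241 + 362848 = 2609089
Total generation = annual * lifetime = 564790 * 29 = 16378910 kWh
LCOE = 2609089 / 16378910
LCOE = 0.1593 $/kWh

0.1593


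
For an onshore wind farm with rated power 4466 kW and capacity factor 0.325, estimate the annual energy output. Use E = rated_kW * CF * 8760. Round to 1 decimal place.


Annual energy = rated_kW * capacity_factor * hours_per_year
Given: P_rated = 4466 kW, CF = 0.325, hours = 8760
E = 4466 * 0.325 * 8760
E = 12714702.0 kWh

12714702.0


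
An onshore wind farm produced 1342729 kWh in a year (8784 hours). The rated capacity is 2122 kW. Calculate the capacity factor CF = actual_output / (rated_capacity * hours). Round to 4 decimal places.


Capacity factor = actual output / maximum possible output
Maximum possible = rated * hours = 2122 * 8784 = 18639648 kWh
CF = 1342729 / 18639648
CF = 0.0720

0.0720


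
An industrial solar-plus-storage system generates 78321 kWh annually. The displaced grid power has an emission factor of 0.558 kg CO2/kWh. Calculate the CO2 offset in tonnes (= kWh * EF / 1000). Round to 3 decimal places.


CO2 offset in kg = generation * emission_factor
CO2 offset = 78321 * 0.558 = 43703.12 kg
Convert to tonnes:
  CO2 offset = 43703.12 / 1000 = 43.703 tonnes

43.703


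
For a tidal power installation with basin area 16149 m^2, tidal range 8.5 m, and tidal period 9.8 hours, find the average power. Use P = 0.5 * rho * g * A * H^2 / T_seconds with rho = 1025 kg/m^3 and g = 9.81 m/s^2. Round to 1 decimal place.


Convert period to seconds: T = 9.8 * 3600 = 35280.0 s
H^2 = 8.5^2 = 72.25
P = 0.5 * rho * g * A * H^2 / T
P = 0.5 * 1025 * 9.81 * 16149 * 72.25 / 35280.0
P = 166271.5 W

166271.5


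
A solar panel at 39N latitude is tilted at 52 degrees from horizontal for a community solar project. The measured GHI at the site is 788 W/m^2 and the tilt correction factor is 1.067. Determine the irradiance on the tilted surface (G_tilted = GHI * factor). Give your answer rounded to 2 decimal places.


Identify the given values:
  GHI = 788 W/m^2, tilt correction factor = 1.067
Apply the formula G_tilted = GHI * factor:
  G_tilted = 788 * 1.067
  G_tilted = 840.80 W/m^2

840.80


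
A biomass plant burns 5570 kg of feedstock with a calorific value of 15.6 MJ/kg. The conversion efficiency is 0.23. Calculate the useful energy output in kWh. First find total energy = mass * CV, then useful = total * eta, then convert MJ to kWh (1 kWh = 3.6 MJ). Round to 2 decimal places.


Total energy = mass * CV = 5570 * 15.6 = 86892.0 MJ
Useful energy = total * eta = 86892.0 * 0.23 = 19985.16 MJ
Convert to kWh: 19985.16 / 3.6
Useful energy = 5551.43 kWh

5551.43


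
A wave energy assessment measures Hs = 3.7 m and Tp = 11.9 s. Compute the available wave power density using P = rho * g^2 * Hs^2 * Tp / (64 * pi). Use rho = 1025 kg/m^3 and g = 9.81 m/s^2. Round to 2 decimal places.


Apply wave power formula:
  g^2 = 9.81^2 = 96.2361
  Hs^2 = 3.7^2 = 13.69
  Numerator = rho * g^2 * Hs^2 * Tp = 1025 * 96.2361 * 13.69 * 11.9 = 16069867.27
  Denominator = 64 * pi = 201.0619
  P = 16069867.27 / 201.0619 = 79924.96 W/m

79924.96


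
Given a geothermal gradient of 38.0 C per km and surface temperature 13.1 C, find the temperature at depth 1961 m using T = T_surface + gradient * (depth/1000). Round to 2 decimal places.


Convert depth to km: 1961 / 1000 = 1.961 km
Temperature increase = gradient * depth_km = 38.0 * 1.961 = 74.52 C
Temperature at depth = T_surface + delta_T = 13.1 + 74.52
T = 87.62 C

87.62


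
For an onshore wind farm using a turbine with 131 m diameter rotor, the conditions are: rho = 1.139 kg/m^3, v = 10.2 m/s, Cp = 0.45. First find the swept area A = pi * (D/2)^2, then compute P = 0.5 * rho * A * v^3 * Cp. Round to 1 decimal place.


Step 1 -- Compute swept area:
  A = pi * (D/2)^2 = pi * (131/2)^2 = 13478.22 m^2
Step 2 -- Apply wind power equation:
  P = 0.5 * rho * A * v^3 * Cp
  v^3 = 10.2^3 = 1061.208
  P = 0.5 * 1.139 * 13478.22 * 1061.208 * 0.45
  P = 3665550.7 W

3665550.7


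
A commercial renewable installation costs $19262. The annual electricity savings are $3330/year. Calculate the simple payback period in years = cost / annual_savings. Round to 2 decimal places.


Simple payback period = initial cost / annual savings
Payback = 19262 / 3330
Payback = 5.78 years

5.78


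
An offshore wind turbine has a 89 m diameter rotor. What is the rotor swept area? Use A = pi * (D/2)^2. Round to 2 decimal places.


Compute the rotor radius:
  r = D / 2 = 89 / 2 = 44.5 m
Calculate swept area:
  A = pi * r^2 = pi * 44.5^2
  A = 6221.14 m^2

6221.14


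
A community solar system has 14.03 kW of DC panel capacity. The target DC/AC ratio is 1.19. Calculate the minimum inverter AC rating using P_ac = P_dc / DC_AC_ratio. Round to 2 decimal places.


The inverter AC capacity is determined by the DC/AC ratio.
Given: P_dc = 14.03 kW, DC/AC ratio = 1.19
P_ac = P_dc / ratio = 14.03 / 1.19
P_ac = 11.79 kW

11.79


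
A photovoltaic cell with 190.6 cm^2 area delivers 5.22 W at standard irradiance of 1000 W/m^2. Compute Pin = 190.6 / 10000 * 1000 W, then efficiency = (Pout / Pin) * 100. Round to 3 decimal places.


First compute the input power:
  Pin = area_cm2 / 10000 * G = 190.6 / 10000 * 1000 = 19.06 W
Then compute efficiency:
  Efficiency = (Pout / Pin) * 100 = (5.22 / 19.06) * 100
  Efficiency = 27.387%

27.387


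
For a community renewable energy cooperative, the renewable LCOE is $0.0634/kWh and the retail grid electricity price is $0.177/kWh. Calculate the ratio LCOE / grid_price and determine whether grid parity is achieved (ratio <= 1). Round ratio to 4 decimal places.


Compare LCOE to grid price:
  LCOE = $0.0634/kWh, Grid price = $0.177/kWh
  Ratio = LCOE / grid_price = 0.0634 / 0.177 = 0.3582
  Grid parity achieved (ratio <= 1)? yes

0.3582


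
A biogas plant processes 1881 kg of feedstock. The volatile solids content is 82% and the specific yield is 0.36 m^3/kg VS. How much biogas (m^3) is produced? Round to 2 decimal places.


Compute volatile solids:
  VS = mass * VS_fraction = 1881 * 0.82 = 1542.42 kg
Calculate biogas volume:
  Biogas = VS * specific_yield = 1542.42 * 0.36
  Biogas = 555.27 m^3

555.27


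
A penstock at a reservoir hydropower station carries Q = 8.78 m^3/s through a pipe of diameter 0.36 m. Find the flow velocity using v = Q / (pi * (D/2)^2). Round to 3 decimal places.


Compute pipe cross-sectional area:
  A = pi * (D/2)^2 = pi * (0.36/2)^2 = 0.1018 m^2
Calculate velocity:
  v = Q / A = 8.78 / 0.1018
  v = 86.258 m/s

86.258


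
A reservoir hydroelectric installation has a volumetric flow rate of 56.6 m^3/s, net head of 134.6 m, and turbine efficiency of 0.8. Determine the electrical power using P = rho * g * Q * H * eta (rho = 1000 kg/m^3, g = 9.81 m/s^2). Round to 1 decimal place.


Apply the hydropower formula P = rho * g * Q * H * eta
rho * g = 1000 * 9.81 = 9810.0
P = 9810.0 * 56.6 * 134.6 * 0.8
P = 59788889.3 W

59788889.3


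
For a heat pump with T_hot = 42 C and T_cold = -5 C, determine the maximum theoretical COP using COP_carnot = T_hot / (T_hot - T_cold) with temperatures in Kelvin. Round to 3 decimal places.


Convert to Kelvin:
  T_hot = 42 + 273.15 = 315.15 K
  T_cold = -5 + 273.15 = 268.15 K
Apply Carnot COP formula:
  COP = T_hot_K / (T_hot_K - T_cold_K) = 315.15 / 47.0
  COP = 6.705

6.705


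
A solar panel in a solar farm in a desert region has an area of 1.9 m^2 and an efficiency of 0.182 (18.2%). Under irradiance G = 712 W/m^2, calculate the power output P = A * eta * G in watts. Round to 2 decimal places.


Use the solar power formula P = A * eta * G.
Given: A = 1.9 m^2, eta = 0.182, G = 712 W/m^2
P = 1.9 * 0.182 * 712
P = 246.21 W

246.21


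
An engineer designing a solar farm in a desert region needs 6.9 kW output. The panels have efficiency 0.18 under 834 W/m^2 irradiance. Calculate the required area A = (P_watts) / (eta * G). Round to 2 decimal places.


Convert target power to watts: P = 6.9 * 1000 = 6900.0 W
Compute denominator: eta * G = 0.18 * 834 = 150.12
Required area A = P / (eta * G) = 6900.0 / 150.12
A = 45.96 m^2

45.96


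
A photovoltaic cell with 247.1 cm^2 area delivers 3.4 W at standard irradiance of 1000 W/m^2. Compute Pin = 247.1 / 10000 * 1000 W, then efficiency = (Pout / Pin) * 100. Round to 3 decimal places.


First compute the input power:
  Pin = area_cm2 / 10000 * G = 247.1 / 10000 * 1000 = 24.71 W
Then compute efficiency:
  Efficiency = (Pout / Pin) * 100 = (3.4 / 24.71) * 100
  Efficiency = 13.760%

13.760


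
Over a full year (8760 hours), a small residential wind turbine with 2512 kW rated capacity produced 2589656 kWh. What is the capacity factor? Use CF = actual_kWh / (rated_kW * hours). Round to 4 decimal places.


Capacity factor = actual output / maximum possible output
Maximum possible = rated * hours = 2512 * 8760 = 22005120 kWh
CF = 2589656 / 22005120
CF = 0.1177

0.1177


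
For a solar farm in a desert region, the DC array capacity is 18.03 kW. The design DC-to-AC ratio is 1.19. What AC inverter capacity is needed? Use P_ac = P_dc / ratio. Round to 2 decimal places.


The inverter AC capacity is determined by the DC/AC ratio.
Given: P_dc = 18.03 kW, DC/AC ratio = 1.19
P_ac = P_dc / ratio = 18.03 / 1.19
P_ac = 15.15 kW

15.15


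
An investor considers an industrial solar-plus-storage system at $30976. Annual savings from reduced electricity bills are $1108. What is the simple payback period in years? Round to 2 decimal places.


Simple payback period = initial cost / annual savings
Payback = 30976 / 1108
Payback = 27.96 years

27.96


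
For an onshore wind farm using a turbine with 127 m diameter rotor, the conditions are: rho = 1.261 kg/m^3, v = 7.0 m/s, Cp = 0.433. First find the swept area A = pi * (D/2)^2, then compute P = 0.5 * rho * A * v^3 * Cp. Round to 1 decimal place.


Step 1 -- Compute swept area:
  A = pi * (D/2)^2 = pi * (127/2)^2 = 12667.69 m^2
Step 2 -- Apply wind power equation:
  P = 0.5 * rho * A * v^3 * Cp
  v^3 = 7.0^3 = 343.0
  P = 0.5 * 1.261 * 12667.69 * 343.0 * 0.433
  P = 1186217.8 W

1186217.8


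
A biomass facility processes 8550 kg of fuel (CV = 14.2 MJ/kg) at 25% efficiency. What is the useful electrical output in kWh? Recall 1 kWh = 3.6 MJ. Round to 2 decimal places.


Total energy = mass * CV = 8550 * 14.2 = 121410.0 MJ
Useful energy = total * eta = 121410.0 * 0.25 = 30352.5 MJ
Convert to kWh: 30352.5 / 3.6
Useful energy = 8431.25 kWh

8431.25


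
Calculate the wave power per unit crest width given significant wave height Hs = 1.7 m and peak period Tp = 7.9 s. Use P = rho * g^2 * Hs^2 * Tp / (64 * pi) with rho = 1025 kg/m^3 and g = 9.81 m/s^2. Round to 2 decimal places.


Apply wave power formula:
  g^2 = 9.81^2 = 96.2361
  Hs^2 = 1.7^2 = 2.89
  Numerator = rho * g^2 * Hs^2 * Tp = 1025 * 96.2361 * 2.89 * 7.9 = 2252095.56
  Denominator = 64 * pi = 201.0619
  P = 2252095.56 / 201.0619 = 11201.00 W/m

11201.00


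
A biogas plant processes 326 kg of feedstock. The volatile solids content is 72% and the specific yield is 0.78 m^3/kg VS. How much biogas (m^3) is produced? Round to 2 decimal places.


Compute volatile solids:
  VS = mass * VS_fraction = 326 * 0.72 = 234.72 kg
Calculate biogas volume:
  Biogas = VS * specific_yield = 234.72 * 0.78
  Biogas = 183.08 m^3

183.08


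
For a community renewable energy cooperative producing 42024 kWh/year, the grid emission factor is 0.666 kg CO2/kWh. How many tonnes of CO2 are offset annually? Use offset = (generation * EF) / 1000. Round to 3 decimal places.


CO2 offset in kg = generation * emission_factor
CO2 offset = 42024 * 0.666 = 27987.98 kg
Convert to tonnes:
  CO2 offset = 27987.98 / 1000 = 27.988 tonnes

27.988


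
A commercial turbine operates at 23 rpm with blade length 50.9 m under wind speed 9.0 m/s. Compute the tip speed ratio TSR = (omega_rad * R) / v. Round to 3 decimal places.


Convert rotational speed to rad/s:
  omega = 23 * 2 * pi / 60 = 2.4086 rad/s
Compute tip speed:
  v_tip = omega * R = 2.4086 * 50.9 = 122.595 m/s
Tip speed ratio:
  TSR = v_tip / v_wind = 122.595 / 9.0 = 13.622

13.622


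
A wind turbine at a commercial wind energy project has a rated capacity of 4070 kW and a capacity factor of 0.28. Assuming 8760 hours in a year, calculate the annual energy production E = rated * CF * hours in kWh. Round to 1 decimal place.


Annual energy = rated_kW * capacity_factor * hours_per_year
Given: P_rated = 4070 kW, CF = 0.28, hours = 8760
E = 4070 * 0.28 * 8760
E = 9982896.0 kWh

9982896.0


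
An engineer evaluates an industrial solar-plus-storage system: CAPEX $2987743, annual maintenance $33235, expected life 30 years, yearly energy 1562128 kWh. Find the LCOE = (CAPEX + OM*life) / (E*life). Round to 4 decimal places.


Total cost = CAPEX + OM * lifetime = 2987743 + 33235 * 30 = 2987743 + 997050 = 3984793
Total generation = annual * lifetime = 1562128 * 30 = 46863840 kWh
LCOE = 3984793 / 46863840
LCOE = 0.0850 $/kWh

0.0850


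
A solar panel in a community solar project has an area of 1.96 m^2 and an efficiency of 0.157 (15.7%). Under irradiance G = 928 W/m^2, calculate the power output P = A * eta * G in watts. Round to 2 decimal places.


Use the solar power formula P = A * eta * G.
Given: A = 1.96 m^2, eta = 0.157, G = 928 W/m^2
P = 1.96 * 0.157 * 928
P = 285.56 W

285.56


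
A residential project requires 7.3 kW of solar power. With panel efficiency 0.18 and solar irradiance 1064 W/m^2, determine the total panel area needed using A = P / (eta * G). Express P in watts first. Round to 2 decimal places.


Convert target power to watts: P = 7.3 * 1000 = 7300.0 W
Compute denominator: eta * G = 0.18 * 1064 = 191.52
Required area A = P / (eta * G) = 7300.0 / 191.52
A = 38.12 m^2

38.12


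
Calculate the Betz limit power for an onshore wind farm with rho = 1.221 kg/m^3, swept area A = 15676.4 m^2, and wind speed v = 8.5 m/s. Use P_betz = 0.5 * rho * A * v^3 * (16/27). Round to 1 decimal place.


The Betz coefficient Cp_max = 16/27 = 0.5926
v^3 = 8.5^3 = 614.125
P_betz = 0.5 * rho * A * v^3 * Cp_max
P_betz = 0.5 * 1.221 * 15676.4 * 614.125 * 0.5926
P_betz = 3482932.0 W

3482932.0


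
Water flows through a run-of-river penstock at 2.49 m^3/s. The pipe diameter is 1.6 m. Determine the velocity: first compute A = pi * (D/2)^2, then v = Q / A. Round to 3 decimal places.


Compute pipe cross-sectional area:
  A = pi * (D/2)^2 = pi * (1.6/2)^2 = 2.0106 m^2
Calculate velocity:
  v = Q / A = 2.49 / 2.0106
  v = 1.238 m/s

1.238


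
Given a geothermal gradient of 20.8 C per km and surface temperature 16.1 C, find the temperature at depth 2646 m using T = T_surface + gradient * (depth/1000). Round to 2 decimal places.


Convert depth to km: 2646 / 1000 = 2.646 km
Temperature increase = gradient * depth_km = 20.8 * 2.646 = 55.04 C
Temperature at depth = T_surface + delta_T = 16.1 + 55.04
T = 71.14 C

71.14


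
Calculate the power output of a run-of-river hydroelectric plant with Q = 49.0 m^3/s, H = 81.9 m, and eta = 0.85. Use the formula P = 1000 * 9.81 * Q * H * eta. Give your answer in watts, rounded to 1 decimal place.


Apply the hydropower formula P = rho * g * Q * H * eta
rho * g = 1000 * 9.81 = 9810.0
P = 9810.0 * 49.0 * 81.9 * 0.85
P = 33463234.4 W

33463234.4


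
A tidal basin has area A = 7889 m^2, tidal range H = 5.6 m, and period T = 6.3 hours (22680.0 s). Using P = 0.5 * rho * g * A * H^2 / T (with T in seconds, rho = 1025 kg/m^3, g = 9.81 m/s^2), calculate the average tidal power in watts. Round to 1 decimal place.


Convert period to seconds: T = 6.3 * 3600 = 22680.0 s
H^2 = 5.6^2 = 31.36
P = 0.5 * rho * g * A * H^2 / T
P = 0.5 * 1025 * 9.81 * 7889 * 31.36 / 22680.0
P = 54842.6 W

54842.6


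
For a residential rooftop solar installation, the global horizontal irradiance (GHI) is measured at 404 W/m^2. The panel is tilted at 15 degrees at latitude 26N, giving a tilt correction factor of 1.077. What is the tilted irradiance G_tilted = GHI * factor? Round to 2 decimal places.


Identify the given values:
  GHI = 404 W/m^2, tilt correction factor = 1.077
Apply the formula G_tilted = GHI * factor:
  G_tilted = 404 * 1.077
  G_tilted = 435.11 W/m^2

435.11


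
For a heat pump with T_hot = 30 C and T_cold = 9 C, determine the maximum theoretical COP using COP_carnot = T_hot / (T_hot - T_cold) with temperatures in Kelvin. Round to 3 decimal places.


Convert to Kelvin:
  T_hot = 30 + 273.15 = 303.15 K
  T_cold = 9 + 273.15 = 282.15 K
Apply Carnot COP formula:
  COP = T_hot_K / (T_hot_K - T_cold_K) = 303.15 / 21.0
  COP = 14.436

14.436


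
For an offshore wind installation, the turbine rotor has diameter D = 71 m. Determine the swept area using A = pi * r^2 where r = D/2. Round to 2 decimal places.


Compute the rotor radius:
  r = D / 2 = 71 / 2 = 35.5 m
Calculate swept area:
  A = pi * r^2 = pi * 35.5^2
  A = 3959.19 m^2

3959.19


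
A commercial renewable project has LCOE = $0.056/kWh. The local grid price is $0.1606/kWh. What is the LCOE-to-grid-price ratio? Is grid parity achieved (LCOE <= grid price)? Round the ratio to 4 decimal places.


Compare LCOE to grid price:
  LCOE = $0.056/kWh, Grid price = $0.1606/kWh
  Ratio = LCOE / grid_price = 0.056 / 0.1606 = 0.3487
  Grid parity achieved (ratio <= 1)? yes

0.3487


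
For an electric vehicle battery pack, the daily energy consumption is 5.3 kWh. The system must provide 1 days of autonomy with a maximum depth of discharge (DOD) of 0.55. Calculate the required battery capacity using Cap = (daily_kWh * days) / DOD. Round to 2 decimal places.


Total energy needed = daily * days = 5.3 * 1 = 5.3 kWh
Account for depth of discharge:
  Cap = total_energy / DOD = 5.3 / 0.55
  Cap = 9.64 kWh

9.64


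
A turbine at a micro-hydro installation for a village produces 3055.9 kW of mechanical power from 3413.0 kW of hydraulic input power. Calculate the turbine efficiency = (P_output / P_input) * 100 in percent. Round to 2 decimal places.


Turbine efficiency = (output power / input power) * 100
eta = (3055.9 / 3413.0) * 100
eta = 89.54%

89.54


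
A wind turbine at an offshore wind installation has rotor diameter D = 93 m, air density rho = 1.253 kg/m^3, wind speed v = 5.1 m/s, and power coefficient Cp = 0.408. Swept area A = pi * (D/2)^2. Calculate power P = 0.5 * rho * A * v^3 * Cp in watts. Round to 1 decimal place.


Step 1 -- Compute swept area:
  A = pi * (D/2)^2 = pi * (93/2)^2 = 6792.91 m^2
Step 2 -- Apply wind power equation:
  P = 0.5 * rho * A * v^3 * Cp
  v^3 = 5.1^3 = 132.651
  P = 0.5 * 1.253 * 6792.91 * 132.651 * 0.408
  P = 230328.4 W

230328.4


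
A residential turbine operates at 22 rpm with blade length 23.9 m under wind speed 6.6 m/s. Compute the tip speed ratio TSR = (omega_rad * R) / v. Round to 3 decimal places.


Convert rotational speed to rad/s:
  omega = 22 * 2 * pi / 60 = 2.3038 rad/s
Compute tip speed:
  v_tip = omega * R = 2.3038 * 23.9 = 55.062 m/s
Tip speed ratio:
  TSR = v_tip / v_wind = 55.062 / 6.6 = 8.343

8.343


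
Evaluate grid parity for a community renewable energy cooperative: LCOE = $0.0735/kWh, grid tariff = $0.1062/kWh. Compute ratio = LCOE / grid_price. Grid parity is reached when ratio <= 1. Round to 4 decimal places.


Compare LCOE to grid price:
  LCOE = $0.0735/kWh, Grid price = $0.1062/kWh
  Ratio = LCOE / grid_price = 0.0735 / 0.1062 = 0.6921
  Grid parity achieved (ratio <= 1)? yes

0.6921


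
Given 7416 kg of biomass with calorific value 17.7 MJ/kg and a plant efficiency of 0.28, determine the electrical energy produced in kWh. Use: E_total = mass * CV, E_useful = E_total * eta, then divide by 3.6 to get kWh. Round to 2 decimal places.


Total energy = mass * CV = 7416 * 17.7 = 131263.2 MJ
Useful energy = total * eta = 131263.2 * 0.28 = 36753.7 MJ
Convert to kWh: 36753.7 / 3.6
Useful energy = 10209.36 kWh

10209.36


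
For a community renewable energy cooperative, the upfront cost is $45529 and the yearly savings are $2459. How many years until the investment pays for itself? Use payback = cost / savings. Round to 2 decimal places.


Simple payback period = initial cost / annual savings
Payback = 45529 / 2459
Payback = 18.52 years

18.52


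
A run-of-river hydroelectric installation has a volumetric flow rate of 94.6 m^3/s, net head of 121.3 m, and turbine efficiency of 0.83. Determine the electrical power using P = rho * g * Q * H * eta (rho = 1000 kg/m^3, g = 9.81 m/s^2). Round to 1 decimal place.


Apply the hydropower formula P = rho * g * Q * H * eta
rho * g = 1000 * 9.81 = 9810.0
P = 9810.0 * 94.6 * 121.3 * 0.83
P = 93432729.7 W

93432729.7


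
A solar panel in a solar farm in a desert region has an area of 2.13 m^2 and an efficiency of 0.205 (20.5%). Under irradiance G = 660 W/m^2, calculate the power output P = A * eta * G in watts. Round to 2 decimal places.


Use the solar power formula P = A * eta * G.
Given: A = 2.13 m^2, eta = 0.205, G = 660 W/m^2
P = 2.13 * 0.205 * 660
P = 288.19 W

288.19


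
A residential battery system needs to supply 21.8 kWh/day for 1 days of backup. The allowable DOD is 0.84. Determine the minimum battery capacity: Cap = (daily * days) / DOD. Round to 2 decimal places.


Total energy needed = daily * days = 21.8 * 1 = 21.8 kWh
Account for depth of discharge:
  Cap = total_energy / DOD = 21.8 / 0.84
  Cap = 25.95 kWh

25.95


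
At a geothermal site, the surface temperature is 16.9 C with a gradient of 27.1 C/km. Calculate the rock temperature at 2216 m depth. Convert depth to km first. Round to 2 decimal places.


Convert depth to km: 2216 / 1000 = 2.216 km
Temperature increase = gradient * depth_km = 27.1 * 2.216 = 60.05 C
Temperature at depth = T_surface + delta_T = 16.9 + 60.05
T = 76.95 C

76.95


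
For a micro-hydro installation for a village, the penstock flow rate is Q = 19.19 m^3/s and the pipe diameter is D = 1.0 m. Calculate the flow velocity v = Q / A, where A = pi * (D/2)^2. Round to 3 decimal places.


Compute pipe cross-sectional area:
  A = pi * (D/2)^2 = pi * (1.0/2)^2 = 0.7854 m^2
Calculate velocity:
  v = Q / A = 19.19 / 0.7854
  v = 24.433 m/s

24.433


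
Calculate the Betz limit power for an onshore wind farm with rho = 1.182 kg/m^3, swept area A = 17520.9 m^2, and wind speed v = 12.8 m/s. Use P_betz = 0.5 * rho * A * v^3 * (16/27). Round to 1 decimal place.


The Betz coefficient Cp_max = 16/27 = 0.5926
v^3 = 12.8^3 = 2097.152
P_betz = 0.5 * rho * A * v^3 * Cp_max
P_betz = 0.5 * 1.182 * 17520.9 * 2097.152 * 0.5926
P_betz = 12868562.0 W

12868562.0


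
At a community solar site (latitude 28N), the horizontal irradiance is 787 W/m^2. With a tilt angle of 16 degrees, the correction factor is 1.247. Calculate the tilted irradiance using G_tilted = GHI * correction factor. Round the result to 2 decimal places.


Identify the given values:
  GHI = 787 W/m^2, tilt correction factor = 1.247
Apply the formula G_tilted = GHI * factor:
  G_tilted = 787 * 1.247
  G_tilted = 981.39 W/m^2

981.39


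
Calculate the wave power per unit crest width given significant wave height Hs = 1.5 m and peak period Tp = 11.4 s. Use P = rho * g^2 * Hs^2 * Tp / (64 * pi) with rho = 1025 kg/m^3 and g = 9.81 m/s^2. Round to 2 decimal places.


Apply wave power formula:
  g^2 = 9.81^2 = 96.2361
  Hs^2 = 1.5^2 = 2.25
  Numerator = rho * g^2 * Hs^2 * Tp = 1025 * 96.2361 * 2.25 * 11.4 = 2530167.36
  Denominator = 64 * pi = 201.0619
  P = 2530167.36 / 201.0619 = 12584.02 W/m

12584.02


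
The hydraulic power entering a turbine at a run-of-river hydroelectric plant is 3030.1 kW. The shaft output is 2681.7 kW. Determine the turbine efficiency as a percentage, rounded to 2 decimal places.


Turbine efficiency = (output power / input power) * 100
eta = (2681.7 / 3030.1) * 100
eta = 88.50%

88.50


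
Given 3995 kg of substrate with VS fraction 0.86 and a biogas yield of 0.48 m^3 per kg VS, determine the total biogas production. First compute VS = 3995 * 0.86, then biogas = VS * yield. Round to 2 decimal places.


Compute volatile solids:
  VS = mass * VS_fraction = 3995 * 0.86 = 3435.7 kg
Calculate biogas volume:
  Biogas = VS * specific_yield = 3435.7 * 0.48
  Biogas = 1649.14 m^3

1649.14


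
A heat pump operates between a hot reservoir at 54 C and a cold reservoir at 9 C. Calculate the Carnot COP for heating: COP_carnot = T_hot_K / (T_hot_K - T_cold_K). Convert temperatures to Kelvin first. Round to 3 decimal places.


Convert to Kelvin:
  T_hot = 54 + 273.15 = 327.15 K
  T_cold = 9 + 273.15 = 282.15 K
Apply Carnot COP formula:
  COP = T_hot_K / (T_hot_K - T_cold_K) = 327.15 / 45.0
  COP = 7.270

7.270


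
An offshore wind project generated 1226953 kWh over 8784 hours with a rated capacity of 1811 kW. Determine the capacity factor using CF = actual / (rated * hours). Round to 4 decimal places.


Capacity factor = actual output / maximum possible output
Maximum possible = rated * hours = 1811 * 8784 = 15907824 kWh
CF = 1226953 / 15907824
CF = 0.0771

0.0771


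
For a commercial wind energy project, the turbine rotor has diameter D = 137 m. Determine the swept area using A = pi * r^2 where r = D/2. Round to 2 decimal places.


Compute the rotor radius:
  r = D / 2 = 137 / 2 = 68.5 m
Calculate swept area:
  A = pi * r^2 = pi * 68.5^2
  A = 14741.14 m^2

14741.14


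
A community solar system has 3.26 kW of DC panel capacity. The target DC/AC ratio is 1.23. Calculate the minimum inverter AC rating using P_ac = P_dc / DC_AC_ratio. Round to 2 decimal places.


The inverter AC capacity is determined by the DC/AC ratio.
Given: P_dc = 3.26 kW, DC/AC ratio = 1.23
P_ac = P_dc / ratio = 3.26 / 1.23
P_ac = 2.65 kW

2.65
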